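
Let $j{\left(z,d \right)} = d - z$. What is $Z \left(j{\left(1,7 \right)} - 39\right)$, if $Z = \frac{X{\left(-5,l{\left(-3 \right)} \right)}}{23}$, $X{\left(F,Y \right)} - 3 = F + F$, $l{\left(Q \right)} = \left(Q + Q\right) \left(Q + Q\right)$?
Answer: $\frac{231}{23} \approx 10.043$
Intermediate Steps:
$l{\left(Q \right)} = 4 Q^{2}$ ($l{\left(Q \right)} = 2 Q 2 Q = 4 Q^{2}$)
$X{\left(F,Y \right)} = 3 + 2 F$ ($X{\left(F,Y \right)} = 3 + \left(F + F\right) = 3 + 2 F$)
$Z = - \frac{7}{23}$ ($Z = \frac{3 + 2 \left(-5\right)}{23} = \left(3 - 10\right) \frac{1}{23} = \left(-7\right) \frac{1}{23} = - \frac{7}{23} \approx -0.30435$)
$Z \left(j{\left(1,7 \right)} - 39\right) = - \frac{7 \left(\left(7 - 1\right) - 39\right)}{23} = - \frac{7 \left(6 - 39\right)}{23} = \left(- \frac{7}{23}\right) \left(-33\right) = \frac{231}{23}$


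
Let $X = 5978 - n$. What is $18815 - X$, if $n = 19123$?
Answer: $31960$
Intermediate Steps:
$X = -13145$ ($X = 5978 - 19123 = -13145$)
$18815 - X = 18815 - -13145 = 18815 + 13145 = 31960$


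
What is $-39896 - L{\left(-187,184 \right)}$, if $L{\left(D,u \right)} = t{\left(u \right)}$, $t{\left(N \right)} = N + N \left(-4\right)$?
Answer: $-39344$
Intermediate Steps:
$t{\left(N \right)} = - 3 N$ ($t{\left(N \right)} = N - 4 N = - 3 N$)
$L{\left(D,u \right)} = - 3 u$
$-39896 - L{\left(-187,184 \right)} = -39896 - \left(-3\right) 184 = -39896 - -552 = -39896 + 552 = -39344$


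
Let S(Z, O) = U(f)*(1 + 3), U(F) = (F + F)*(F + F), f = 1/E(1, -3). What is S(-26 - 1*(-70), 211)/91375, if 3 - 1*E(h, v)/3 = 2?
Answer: 16/822375 ≈ 1.9456e-5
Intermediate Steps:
E(h, v) = 3 (E(h, v) = 9 - 3*2 = 9 - 6 = 3)
f = ⅓ (f = 1/3 = 1*(⅓) = ⅓ ≈ 0.33333)
U(F) = 4*F² (U(F) = (2*F)*(2*F) = 4*F²)
S(Z, O) = 16/9 (S(Z, O) = (4*(⅓)²)*(1 + 3) = (4*(⅑))*4 = (4/9)*4 = 16/9)
S(-26 - 1*(-70), 211)/91375 = (16/9)/91375 = (16/9)*(1/91375) = 16/822375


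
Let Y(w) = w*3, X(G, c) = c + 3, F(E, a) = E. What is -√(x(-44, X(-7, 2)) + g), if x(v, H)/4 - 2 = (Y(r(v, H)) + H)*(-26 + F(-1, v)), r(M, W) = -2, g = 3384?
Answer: -10*√35 ≈ -59.161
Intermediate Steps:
X(G, c) = 3 + c
Y(w) = 3*w
x(v, H) = 656 - 108*H (x(v, H) = 8 + 4*((3*(-2) + H)*(-26 - 1)) = 8 + 4*((-6 + H)*(-27)) = 8 + 4*(162 - 27*H) = 8 + (648 - 108*H) = 656 - 108*H)
-√(x(-44, X(-7, 2)) + g) = -√((656 - 108*(3 + 2)) + 3384) = -√((656 - 108*5) + 3384) = -√((656 - 540) + 3384) = -√(116 + 3384) = -√3500 = -10*√35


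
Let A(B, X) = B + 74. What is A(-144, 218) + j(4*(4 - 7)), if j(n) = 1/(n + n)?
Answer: -1681/24 ≈ -70.042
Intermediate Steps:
A(B, X) = 74 + B
j(n) = 1/(2*n)
A(-144, 218) + j(4*(4 - 7)) = (74 - 144) + 1/(2*((4*(4 - 7)))) = -70 + 1/(2*((4*(-3)))) = -70 + (½)/(-12) = -70 + (½)*(-1/12) = -70 - 1/24 = -1681/24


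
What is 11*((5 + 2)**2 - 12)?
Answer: 407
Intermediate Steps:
11*((5 + 2)**2 - 12) = 11*(7**2 - 12) = 11*(49 - 12) = 11*37 = 407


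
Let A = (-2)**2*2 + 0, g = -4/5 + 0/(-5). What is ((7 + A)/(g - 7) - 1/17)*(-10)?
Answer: 4380/221 ≈ 19.819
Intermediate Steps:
g = -4/5 (g = -4*1/5 + 0*(-1/5) = -4/5 + 0 = -4/5 ≈ -0.80000)
A = 8 (A = 4*2 + 0 = 8 + 0 = 8)
((7 + A)/(g - 7) - 1/17)*(-10) = ((7 + 8)/(-4/5 - 7) - 1/17)*(-10) = (15/(-39/5) - 1*1/17)*(-10) = (15*(-5/39) - 1/17)*(-10) = (-25/13 - 1/17)*(-10) = -438/221*(-10) = 4380/221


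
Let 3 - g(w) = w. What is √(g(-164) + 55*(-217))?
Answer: 2*I*√2942 ≈ 108.48*I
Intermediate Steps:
g(w) = 3 - w
√(g(-164) + 55*(-217)) = √((3 - 1*(-164)) + 55*(-217)) = √((3 + 164) - 11935) = √(167 - 11935) = √(-11768) = 2*I*√2942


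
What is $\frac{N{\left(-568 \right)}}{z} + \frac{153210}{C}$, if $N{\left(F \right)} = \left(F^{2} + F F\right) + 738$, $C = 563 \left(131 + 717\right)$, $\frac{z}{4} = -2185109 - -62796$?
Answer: $\frac{124028634857}{506621580856} \approx 0.24482$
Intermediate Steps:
$z = -8489252$ ($z = 4 \left(-2185109 - -62796\right) = 4 \left(-2185109 + 62796\right) = 4 \left(-2122313\right) = -8489252$)
$C = 477424$ ($C = 563 \cdot 848 = 477424$)
$N{\left(F \right)} = 738 + 2 F^{2}$ ($N{\left(F \right)} = \left(F^{2} + F^{2}\right) + 738 = 2 F^{2} + 738 = 738 + 2 F^{2}$)
$\frac{N{\left(-568 \right)}}{z} + \frac{153210}{C} = \frac{738 + 2 \left(-568\right)^{2}}{-8489252} + \frac{153210}{477424} = \left(738 + 2 \cdot 322624\right) \left(- \frac{1}{8489252}\right) + 153210 \cdot \frac{1}{477424} = \left(738 + 645248\right) \left(- \frac{1}{8489252}\right) + \frac{76605}{238712} = 645986 \left(- \frac{1}{8489252}\right) + \frac{76605}{238712} = - \frac{322993}{4244626} + \frac{76605}{238712} = \frac{124028634857}{506621580856}$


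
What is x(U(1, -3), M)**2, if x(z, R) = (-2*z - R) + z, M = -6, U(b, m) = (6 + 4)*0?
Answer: 36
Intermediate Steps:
U(b, m) = 0 (U(b, m) = 10*0 = 0)
x(z, R) = -R - z (x(z, R) = (-R - 2*z) + z = -R - z)
x(U(1, -3), M)**2 = (-1*(-6) - 1*0)**2 = (6 + 0)**2 = 6**2 = 36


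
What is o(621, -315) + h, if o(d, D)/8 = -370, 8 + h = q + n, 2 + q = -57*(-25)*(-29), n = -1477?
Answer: -45772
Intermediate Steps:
q = -41327 (q = -2 - 57*(-25)*(-29) = -2 + 1425*(-29) = -2 - 41325 = -41327)
h = -42812 (h = -8 + (-41327 - 1477) = -8 - 42804 = -42812)
o(d, D) = -2960 (o(d, D) = 8*(-370) = -2960)
o(621, -315) + h = -2960 - 42812 = -45772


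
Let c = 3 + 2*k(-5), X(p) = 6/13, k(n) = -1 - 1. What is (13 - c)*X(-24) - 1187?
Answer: -15347/13 ≈ -1180.5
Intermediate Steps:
k(n) = -2
X(p) = 6/13 (X(p) = 6*(1/13) = 6/13)
c = -1 (c = 3 + 2*(-2) = 3 - 4 = -1)
(13 - c)*X(-24) - 1187 = (13 - 1*(-1))*(6/13) - 1187 = (13 + 1)*(6/13) - 1187 = 14*(6/13) - 1187 = 84/13 - 1187 = -15347/13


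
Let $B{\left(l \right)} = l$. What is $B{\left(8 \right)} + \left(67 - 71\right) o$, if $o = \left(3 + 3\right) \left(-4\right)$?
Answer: $104$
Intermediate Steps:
$o = -24$ ($o = 6 \left(-4\right) = -24$)
$B{\left(8 \right)} + \left(67 - 71\right) o = 8 + \left(67 - 71\right) \left(-24\right) = 8 - -96 = 8 + 96 = 104$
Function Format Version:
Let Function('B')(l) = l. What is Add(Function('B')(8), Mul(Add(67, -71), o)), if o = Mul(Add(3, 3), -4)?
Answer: 104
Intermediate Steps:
o = -24 (o = Mul(6, -4) = -24)
Add(Function('B')(8), Mul(Add(67, -71), o)) = Add(8, Mul(Add(67, -71), -24)) = Add(8, Mul(-4, -24)) = Add(8, 96) = 104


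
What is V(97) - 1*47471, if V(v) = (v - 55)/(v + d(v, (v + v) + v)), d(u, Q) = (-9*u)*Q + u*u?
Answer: -11608415969/244537 ≈ -47471.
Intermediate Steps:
d(u, Q) = u² - 9*Q*u (d(u, Q) = -9*Q*u + u² = u² - 9*Q*u)
V(v) = (-55 + v)/(v - 26*v²) (V(v) = (v - 55)/(v + v*(v - 9*((v + v) + v))) = (-55 + v)/(v + v*(v - 9*(2*v + v))) = (-55 + v)/(v + v*(v - 27*v)) = (-55 + v)/(v + v*(-26*v)) = (-55 + v)/(v - 26*v²))
V(97) - 1*47471 = (-55 + 97)/(97*(1 - 26*97)) - 1*47471 = (1/97)*42/(1 - 2522) - 47471 = (1/97)*42/(-2521) - 47471 = (1/97)*(-1/2521)*42 - 47471 = -42/244537 - 47471 = -11608415969/244537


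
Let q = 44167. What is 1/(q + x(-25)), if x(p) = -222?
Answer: 1/43945 ≈ 2.2756e-5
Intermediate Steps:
1/(q + x(-25)) = 1/(44167 - 222) = 1/43945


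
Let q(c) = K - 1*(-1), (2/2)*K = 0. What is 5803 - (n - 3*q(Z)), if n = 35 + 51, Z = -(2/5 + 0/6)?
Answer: 5720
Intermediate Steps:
K = 0
Z = -⅖ (Z = -(2*(⅕) + 0*(⅙)) = -(⅖ + 0) = -1*⅖ = -⅖ ≈ -0.40000)
q(c) = 1 (q(c) = 0 - 1*(-1) = 0 + 1 = 1)
n = 86
5803 - (n - 3*q(Z)) = 5803 - (86 - 3*1) = 5803 - (86 - 3) = 5803 - 1*83 = 5803 - 83 = 5720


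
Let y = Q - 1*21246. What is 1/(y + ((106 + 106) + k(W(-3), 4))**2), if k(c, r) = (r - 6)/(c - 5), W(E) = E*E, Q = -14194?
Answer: 4/37169 ≈ 0.00010762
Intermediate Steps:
W(E) = E**2
k(c, r) = (-6 + r)/(-5 + c)
y = -35440 (y = -14194 - 1*21246 = -14194 - 21246 = -35440)
1/(y + ((106 + 106) + k(W(-3), 4))**2) = 1/(-35440 + ((106 + 106) + (-6 + 4)/(-5 + (-3)**2))**2) = 1/(-35440 + (212 - 2/(-5 + 9))**2) = 1/(-35440 + (212 - 2/4)**2) = 1/(-35440 + (212 + (1/4)*(-2))**2) = 1/(-35440 + (212 - 1/2)**2) = 1/(-35440 + (423/2)**2) = 1/(-35440 + 178929/4) = 1/(37169/4) = 4/37169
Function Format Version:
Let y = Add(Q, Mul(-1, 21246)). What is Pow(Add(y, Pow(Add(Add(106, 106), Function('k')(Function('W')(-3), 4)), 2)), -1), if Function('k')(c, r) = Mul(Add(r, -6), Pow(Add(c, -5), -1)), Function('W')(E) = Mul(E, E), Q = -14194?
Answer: Rational(4, 37169) ≈ 0.00010762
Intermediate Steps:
Function('W')(E) = Pow(E, 2)
Function('k')(c, r) = Mul(Pow(Add(-5, c), -1), Add(-6, r)) (Function('k')(c, r) = Mul(Add(-6, r), Pow(Add(-5, c), -1)) = Mul(Pow(Add(-5, c), -1), Add(-6, r)))
y = -35440 (y = Add(-14194, Mul(-1, 21246)) = Add(-14194, -21246) = -35440)
Pow(Add(y, Pow(Add(Add(106, 106), Function('k')(Function('W')(-3), 4)), 2)), -1) = Pow(Add(-35440, Pow(Add(Add(106, 106), Mul(Pow(Add(-5, Pow(-3, 2)), -1), Add(-6, 4))), 2)), -1) = Pow(Add(-35440, Pow(Add(212, Mul(Pow(Add(-5, 9), -1), -2)), 2)), -1) = Pow(Add(-35440, Pow(Add(212, Mul(Pow(4, -1), -2)), 2)), -1) = Pow(Add(-35440, Pow(Add(212, Mul(Rational(1, 4), -2)), 2)), -1) = Pow(Add(-35440, Pow(Add(212, Rational(-1, 2)), 2)), -1) = Pow(Add(-35440, Pow(Rational(423, 2), 2)), -1) = Pow(Add(-35440, Rational(178929, 4)), -1) = Pow(Rational(37169, 4), -1) = Rational(4, 37169)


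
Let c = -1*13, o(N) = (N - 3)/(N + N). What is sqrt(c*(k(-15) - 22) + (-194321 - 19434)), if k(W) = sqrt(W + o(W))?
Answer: sqrt(-5336725 - 390*I*sqrt(10))/5 ≈ 0.053386 - 462.03*I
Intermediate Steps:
o(N) = (-3 + N)/(2*N) (o(N) = (-3 + N)/((2*N)) = (-3 + N)*(1/(2*N)) = (-3 + N)/(2*N))
c = -13
k(W) = sqrt(W + (-3 + W)/(2*W))
sqrt(c*(k(-15) - 22) + (-194321 - 19434)) = sqrt(-13*(sqrt(2 - 6/(-15) + 4*(-15))/2 - 22) + (-194321 - 19434)) = sqrt(-13*(sqrt(2 - 6*(-1/15) - 60)/2 - 22) - 213755) = sqrt(-13*(sqrt(2 + 2/5 - 60)/2 - 22) - 213755) = sqrt(-13*(sqrt(-288/5)/2 - 22) - 213755) = sqrt(-13*((12*I*sqrt(10)/5)/2 - 22) - 213755) = sqrt(-13*(6*I*sqrt(10)/5 - 22) - 213755) = sqrt(-13*(-22 + 6*I*sqrt(10)/5) - 213755) = sqrt((286 - 78*I*sqrt(10)/5) - 213755) = sqrt(-213469 - 78*I*sqrt(10)/5)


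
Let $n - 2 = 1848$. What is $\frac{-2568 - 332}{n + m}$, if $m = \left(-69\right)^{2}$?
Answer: $- \frac{2900}{6611} \approx -0.43866$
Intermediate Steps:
$n = 1850$ ($n = 2 + 1848 = 1850$)
$m = 4761$
$\frac{-2568 - 332}{n + m} = \frac{-2568 - 332}{1850 + 4761} = - \frac{2900}{6611}$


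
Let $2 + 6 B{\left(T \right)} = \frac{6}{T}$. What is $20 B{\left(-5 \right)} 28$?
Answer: $- \frac{896}{3} \approx -298.67$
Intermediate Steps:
$B{\left(T \right)} = - \frac{1}{3} + \frac{1}{T}$ ($B{\left(T \right)} = - \frac{1}{3} + \frac{6 \frac{1}{T}}{6} = - \frac{1}{3} + \frac{1}{T}$)
$20 B{\left(-5 \right)} 28 = 20 \frac{3 - -5}{3 \left(-5\right)} 28 = 20 \cdot \frac{1}{3} \left(- \frac{1}{5}\right) \left(3 + 5\right) 28 = 20 \cdot \frac{1}{3} \left(- \frac{1}{5}\right) 8 \cdot 28 = 20 \left(- \frac{8}{15}\right) 28 = \left(- \frac{32}{3}\right) 28 = - \frac{896}{3}$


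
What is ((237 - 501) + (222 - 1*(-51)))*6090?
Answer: 54810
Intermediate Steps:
((237 - 501) + (222 - 1*(-51)))*6090 = (-264 + (222 + 51))*6090 = (-264 + 273)*6090 = 9*6090 = 54810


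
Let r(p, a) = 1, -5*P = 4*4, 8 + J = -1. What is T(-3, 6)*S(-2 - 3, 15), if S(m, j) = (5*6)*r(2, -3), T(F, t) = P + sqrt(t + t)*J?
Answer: -96 - 540*sqrt(3) ≈ -1031.3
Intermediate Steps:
J = -9 (J = -8 - 1 = -9)
P = -16/5 (P = -4*4/5 = -1/5*16 = -16/5 ≈ -3.2000)
T(F, t) = -16/5 - 9*sqrt(2)*sqrt(t) (T(F, t) = -16/5 + sqrt(t + t)*(-9) = -16/5 + sqrt(2*t)*(-9) = -16/5 + (sqrt(2)*sqrt(t))*(-9) = -16/5 - 9*sqrt(2)*sqrt(t))
S(m, j) = 30 (S(m, j) = (5*6)*1 = 30*1 = 30)
T(-3, 6)*S(-2 - 3, 15) = (-16/5 - 9*sqrt(2)*sqrt(6))*30 = (-16/5 - 18*sqrt(3))*30 = -96 - 540*sqrt(3)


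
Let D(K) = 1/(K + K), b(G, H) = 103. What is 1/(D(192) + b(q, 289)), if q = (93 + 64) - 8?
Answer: 384/39553 ≈ 0.0097085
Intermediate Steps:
q = 149 (q = 157 - 8 = 149)
D(K) = 1/(2*K)
1/(D(192) + b(q, 289)) = 1/((½)/192 + 103) = 1/((½)*(1/192) + 103) = 1/(1/384 + 103) = 1/(39553/384) = 384/39553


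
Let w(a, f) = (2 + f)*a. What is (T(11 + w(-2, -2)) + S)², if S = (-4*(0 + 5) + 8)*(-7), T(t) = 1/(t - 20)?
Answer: 570025/81 ≈ 7037.3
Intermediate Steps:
w(a, f) = a*(2 + f)
T(t) = 1/(-20 + t)
S = 84 (S = (-4*5 + 8)*(-7) = (-20 + 8)*(-7) = -12*(-7) = 84)
(T(11 + w(-2, -2)) + S)² = (1/(-20 + (11 - 2*(2 - 2))) + 84)² = (1/(-20 + (11 - 2*0)) + 84)² = (1/(-20 + (11 + 0)) + 84)² = (1/(-20 + 11) + 84)² = (1/(-9) + 84)² = (-⅑ + 84)² = (755/9)² = 570025/81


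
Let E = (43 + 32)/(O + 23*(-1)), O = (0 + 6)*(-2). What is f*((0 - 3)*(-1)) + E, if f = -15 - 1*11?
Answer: -561/7 ≈ -80.143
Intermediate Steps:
f = -26 (f = -15 - 11 = -26)
O = -12 (O = 6*(-2) = -12)
E = -15/7 (E = (43 + 32)/(-12 + 23*(-1)) = 75/(-12 - 23) = 75/(-35) = 75*(-1/35) = -15/7 ≈ -2.1429)
f*((0 - 3)*(-1)) + E = -26*(0 - 3)*(-1) - 15/7 = -(-78)*(-1) - 15/7 = -26*3 - 15/7 = -78 - 15/7 = -561/7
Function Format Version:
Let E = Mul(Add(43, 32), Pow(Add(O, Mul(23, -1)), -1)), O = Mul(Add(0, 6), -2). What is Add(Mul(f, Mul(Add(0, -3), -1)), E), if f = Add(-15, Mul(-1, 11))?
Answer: Rational(-561, 7) ≈ -80.143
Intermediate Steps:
f = -26 (f = Add(-15, -11) = -26)
O = -12 (O = Mul(6, -2) = -12)
E = Rational(-15, 7) (E = Mul(Add(43, 32), Pow(Add(-12, Mul(23, -1)), -1)) = Mul(75, Pow(Add(-12, -23), -1)) = Mul(75, Pow(-35, -1)) = Mul(75, Rational(-1, 35)) = Rational(-15, 7) ≈ -2.1429)
Add(Mul(f, Mul(Add(0, -3), -1)), E) = Add(Mul(-26, Mul(Add(0, -3), -1)), Rational(-15, 7)) = Add(Mul(-26, Mul(-3, -1)), Rational(-15, 7)) = Add(Mul(-26, 3), Rational(-15, 7)) = Add(-78, Rational(-15, 7)) = Rational(-561, 7)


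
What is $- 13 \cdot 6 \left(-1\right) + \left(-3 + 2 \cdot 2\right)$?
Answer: $79$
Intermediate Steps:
$- 13 \cdot 6 \left(-1\right) + \left(-3 + 2 \cdot 2\right) = \left(-13\right) \left(-6\right) + \left(-3 + 4\right) = 78 + 1 = 79$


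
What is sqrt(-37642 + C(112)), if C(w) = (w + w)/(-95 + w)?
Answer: I*sqrt(10874730)/17 ≈ 193.98*I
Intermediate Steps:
C(w) = 2*w/(-95 + w) (C(w) = (2*w)/(-95 + w) = 2*w/(-95 + w))
sqrt(-37642 + C(112)) = sqrt(-37642 + 2*112/(-95 + 112)) = sqrt(-37642 + 2*112/17) = sqrt(-37642 + 2*112*(1/17)) = sqrt(-37642 + 224/17) = sqrt(-639690/17) = I*sqrt(10874730)/17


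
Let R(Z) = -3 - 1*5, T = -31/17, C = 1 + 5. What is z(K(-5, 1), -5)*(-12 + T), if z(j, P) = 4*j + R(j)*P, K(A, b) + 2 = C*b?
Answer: -13160/17 ≈ -774.12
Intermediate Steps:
C = 6
T = -31/17 (T = -31*1/17 = -31/17 ≈ -1.8235)
R(Z) = -8 (R(Z) = -3 - 5 = -8)
K(A, b) = -2 + 6*b
z(j, P) = -8*P + 4*j (z(j, P) = 4*j - 8*P = -8*P + 4*j)
z(K(-5, 1), -5)*(-12 + T) = (-8*(-5) + 4*(-2 + 6*1))*(-12 - 31/17) = (40 + 4*(-2 + 6))*(-235/17) = (40 + 4*4)*(-235/17) = (40 + 16)*(-235/17) = 56*(-235/17) = -13160/17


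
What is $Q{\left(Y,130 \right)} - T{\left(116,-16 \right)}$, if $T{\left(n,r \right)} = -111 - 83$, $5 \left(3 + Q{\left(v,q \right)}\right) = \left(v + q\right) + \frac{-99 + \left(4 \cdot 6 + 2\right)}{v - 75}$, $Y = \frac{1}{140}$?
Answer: $\frac{1596239399}{7349300} \approx 217.2$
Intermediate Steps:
$Y = \frac{1}{140} \approx 0.0071429$
$Q{\left(v,q \right)} = -3 - \frac{73}{5 \left(-75 + v\right)} + \frac{q}{5} + \frac{v}{5}$ ($Q{\left(v,q \right)} = -3 + \frac{\left(v + q\right) + \frac{-99 + \left(4 \cdot 6 + 2\right)}{v - 75}}{5} = -3 + \frac{\left(q + v\right) + \frac{-99 + \left(24 + 2\right)}{-75 + v}}{5} = -3 + \frac{\left(q + v\right) + \frac{-99 + 26}{-75 + v}}{5} = -3 + \frac{\left(q + v\right) - \frac{73}{-75 + v}}{5} = -3 + \frac{q + v - \frac{73}{-75 + v}}{5} = -3 + \left(- \frac{73}{5 \left(-75 + v\right)} + \frac{q}{5} + \frac{v}{5}\right) = -3 - \frac{73}{5 \left(-75 + v\right)} + \frac{q}{5} + \frac{v}{5}$)
$T{\left(n,r \right)} = -194$
$Q{\left(Y,130 \right)} - T{\left(116,-16 \right)} = \frac{1052 + \left(\frac{1}{140}\right)^{2} - \frac{9}{14} - 9750 + 130 \cdot \frac{1}{140}}{5 \left(-75 + \frac{1}{140}\right)} - -194 = \frac{1052 + \frac{1}{19600} - \frac{9}{14} - 9750 + \frac{13}{14}}{5 \left(- \frac{10499}{140}\right)} + 194 = \frac{1}{5} \left(- \frac{140}{10499}\right) \left(- \frac{170475199}{19600}\right) + 194 = \frac{170475199}{7349300} + 194 = \frac{1596239399}{7349300}$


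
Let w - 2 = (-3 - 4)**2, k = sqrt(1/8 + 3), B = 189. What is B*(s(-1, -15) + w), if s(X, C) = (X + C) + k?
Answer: 6615 + 945*sqrt(2)/4 ≈ 6949.1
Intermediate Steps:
k = 5*sqrt(2)/4 (k = sqrt(1/8 + 3) = sqrt(25/8) = 5*sqrt(2)/4 ≈ 1.7678)
s(X, C) = C + X + 5*sqrt(2)/4 (s(X, C) = (X + C) + 5*sqrt(2)/4 = (C + X) + 5*sqrt(2)/4 = C + X + 5*sqrt(2)/4)
w = 51 (w = 2 + (-3 - 4)**2 = 2 + (-7)**2 = 2 + 49 = 51)
B*(s(-1, -15) + w) = 189*((-15 - 1 + 5*sqrt(2)/4) + 51) = 189*((-16 + 5*sqrt(2)/4) + 51) = 189*(35 + 5*sqrt(2)/4) = 6615 + 945*sqrt(2)/4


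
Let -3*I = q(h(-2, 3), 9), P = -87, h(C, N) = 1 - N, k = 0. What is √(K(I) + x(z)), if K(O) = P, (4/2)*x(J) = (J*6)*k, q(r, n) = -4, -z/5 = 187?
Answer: I*√87 ≈ 9.3274*I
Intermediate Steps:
z = -935 (z = -5*187 = -935)
x(J) = 0 (x(J) = ((J*6)*0)/2 = ((6*J)*0)/2 = (½)*0 = 0)
I = 4/3 (I = -⅓*(-4) = 4/3 ≈ 1.3333)
K(O) = -87
√(K(I) + x(z)) = √(-87 + 0) = √(-87) = I*√87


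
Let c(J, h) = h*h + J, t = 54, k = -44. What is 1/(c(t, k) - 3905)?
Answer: -1/1915 ≈ -0.00052219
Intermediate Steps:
c(J, h) = J + h**2 (c(J, h) = h**2 + J = J + h**2)
1/(c(t, k) - 3905) = 1/((54 + (-44)**2) - 3905) = 1/((54 + 1936) - 3905) = 1/(1990 - 3905) = 1/(-1915) = -1/1915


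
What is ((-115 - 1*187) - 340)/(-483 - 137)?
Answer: 321/310 ≈ 1.0355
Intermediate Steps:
((-115 - 1*187) - 340)/(-483 - 137) = ((-115 - 187) - 340)/(-620) = (-302 - 340)*(-1/620) = -642*(-1/620) = 321/310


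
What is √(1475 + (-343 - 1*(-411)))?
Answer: √1543 ≈ 39.281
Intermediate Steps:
√(1475 + (-343 - 1*(-411))) = √(1475 + (-343 + 411)) = √(1475 + 68) = √1543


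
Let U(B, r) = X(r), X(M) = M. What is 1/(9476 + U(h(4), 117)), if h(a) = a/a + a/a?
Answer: 1/9593 ≈ 0.00010424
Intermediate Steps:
h(a) = 2 (h(a) = 1 + 1 = 2)
U(B, r) = r
1/(9476 + U(h(4), 117)) = 1/(9476 + 117) = 1/9593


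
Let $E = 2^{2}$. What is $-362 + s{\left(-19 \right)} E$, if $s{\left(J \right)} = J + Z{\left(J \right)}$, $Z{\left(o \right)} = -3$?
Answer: $-450$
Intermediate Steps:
$E = 4$
$s{\left(J \right)} = -3 + J$ ($s{\left(J \right)} = J - 3 = -3 + J$)
$-362 + s{\left(-19 \right)} E = -362 + \left(-3 - 19\right) 4 = -362 - 88 = -450$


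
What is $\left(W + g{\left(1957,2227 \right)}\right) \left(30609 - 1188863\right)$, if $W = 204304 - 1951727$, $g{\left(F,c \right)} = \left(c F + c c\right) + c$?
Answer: $-8770961809288$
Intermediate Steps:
$g{\left(F,c \right)} = c + c^{2} + F c$ ($g{\left(F,c \right)} = \left(F c + c^{2}\right) + c = \left(c^{2} + F c\right) + c = c + c^{2} + F c$)
$W = -1747423$ ($W = 204304 - 1951727 = -1747423$)
$\left(W + g{\left(1957,2227 \right)}\right) \left(30609 - 1188863\right) = \left(-1747423 + 2227 \left(1 + 1957 + 2227\right)\right) \left(30609 - 1188863\right) = \left(-1747423 + 2227 \cdot 4185\right) \left(-1158254\right) = \left(-1747423 + 9319995\right) \left(-1158254\right) = 7572572 \left(-1158254\right) = -8770961809288$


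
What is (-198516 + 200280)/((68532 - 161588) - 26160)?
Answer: -441/29804 ≈ -0.014797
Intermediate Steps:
(-198516 + 200280)/((68532 - 161588) - 26160) = 1764/(-93056 - 26160) = 1764/(-119216) = 1764*(-1/119216) = -441/29804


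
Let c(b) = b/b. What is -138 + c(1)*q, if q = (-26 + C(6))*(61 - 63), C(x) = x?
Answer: -98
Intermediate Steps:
c(b) = 1
q = 40 (q = (-26 + 6)*(61 - 63) = -20*(-2) = 40)
-138 + c(1)*q = -138 + 1*40 = -138 + 40 = -98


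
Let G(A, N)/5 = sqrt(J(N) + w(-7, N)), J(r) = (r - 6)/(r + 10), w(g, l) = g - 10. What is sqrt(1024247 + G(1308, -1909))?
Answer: sqrt(410404506183 + 12660*I*sqrt(400478))/633 ≈ 1012.1 + 0.0098783*I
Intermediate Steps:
w(g, l) = -10 + g
J(r) = (-6 + r)/(10 + r)
G(A, N) = 5*sqrt(-17 + (-6 + N)/(10 + N)) (G(A, N) = 5*sqrt((-6 + N)/(10 + N) + (-10 - 7)) = 5*sqrt((-6 + N)/(10 + N) - 17) = 5*sqrt(-17 + (-6 + N)/(10 + N)))
sqrt(1024247 + G(1308, -1909)) = sqrt(1024247 + 20*sqrt((-11 - 1*(-1909))/(10 - 1909))) = sqrt(1024247 + 20*sqrt((-11 + 1909)/(-1899))) = sqrt(1024247 + 20*sqrt(-1/1899*1898)) = sqrt(1024247 + 20*sqrt(-1898/1899)) = sqrt(1024247 + 20*(I*sqrt(400478)/633)) = sqrt(1024247 + 20*I*sqrt(400478)/633)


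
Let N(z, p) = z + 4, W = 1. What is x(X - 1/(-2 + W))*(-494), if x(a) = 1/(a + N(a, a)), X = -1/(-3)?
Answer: -741/10 ≈ -74.100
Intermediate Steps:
N(z, p) = 4 + z
X = ⅓ (X = -1*(-⅓) = ⅓ ≈ 0.33333)
x(a) = 1/(4 + 2*a) (x(a) = 1/(a + (4 + a)) = 1/(4 + 2*a))
x(X - 1/(-2 + W))*(-494) = (1/(2*(2 + (⅓ - 1/(-2 + 1)))))*(-494) = (1/(2*(2 + (⅓ - 1/(-1)))))*(-494) = (1/(2*(2 + (⅓ - 1*(-1)))))*(-494) = (1/(2*(2 + (⅓ + 1))))*(-494) = (1/(2*(2 + 4/3)))*(-494) = (1/(2*(10/3)))*(-494) = ((½)*(3/10))*(-494) = (3/20)*(-494) = -741/10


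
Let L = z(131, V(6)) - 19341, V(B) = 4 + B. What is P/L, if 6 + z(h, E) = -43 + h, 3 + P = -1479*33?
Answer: 48810/19259 ≈ 2.5344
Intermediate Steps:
P = -48810 (P = -3 - 1479*33 = -3 - 48807 = -48810)
z(h, E) = -49 + h (z(h, E) = -6 + (-43 + h) = -49 + h)
L = -19259 (L = (-49 + 131) - 19341 = 82 - 19341 = -19259)
P/L = -48810/(-19259) = -48810*(-1/19259) = 48810/19259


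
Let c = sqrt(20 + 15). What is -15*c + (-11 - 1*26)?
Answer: -37 - 15*sqrt(35) ≈ -125.74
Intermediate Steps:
c = sqrt(35) ≈ 5.9161
-15*c + (-11 - 1*26) = -15*sqrt(35) + (-11 - 1*26) = -15*sqrt(35) + (-11 - 26) = -15*sqrt(35) - 37 = -37 - 15*sqrt(35)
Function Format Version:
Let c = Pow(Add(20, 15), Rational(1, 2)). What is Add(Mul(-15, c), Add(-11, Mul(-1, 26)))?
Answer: Add(-37, Mul(-15, Pow(35, Rational(1, 2)))) ≈ -125.74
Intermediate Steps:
c = Pow(35, Rational(1, 2)) ≈ 5.9161
Add(Mul(-15, c), Add(-11, Mul(-1, 26))) = Add(Mul(-15, Pow(35, Rational(1, 2))), Add(-11, Mul(-1, 26))) = Add(Mul(-15, Pow(35, Rational(1, 2))), Add(-11, -26)) = Add(Mul(-15, Pow(35, Rational(1, 2))), -37) = Add(-37, Mul(-15, Pow(35, Rational(1, 2))))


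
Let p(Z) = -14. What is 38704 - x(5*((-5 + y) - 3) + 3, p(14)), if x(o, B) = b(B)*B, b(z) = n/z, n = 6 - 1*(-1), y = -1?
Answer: 38697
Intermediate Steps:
n = 7 (n = 6 + 1 = 7)
b(z) = 7/z
x(o, B) = 7 (x(o, B) = (7/B)*B = 7)
38704 - x(5*((-5 + y) - 3) + 3, p(14)) = 38704 - 1*7 = 38704 - 7 = 38697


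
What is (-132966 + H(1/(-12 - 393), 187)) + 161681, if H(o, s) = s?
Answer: 28902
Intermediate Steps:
(-132966 + H(1/(-12 - 393), 187)) + 161681 = (-132966 + 187) + 161681 = -132779 + 161681 = 28902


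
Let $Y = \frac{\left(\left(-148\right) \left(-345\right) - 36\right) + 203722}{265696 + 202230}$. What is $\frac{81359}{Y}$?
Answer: $\frac{19034995717}{127373} \approx 1.4944 \cdot 10^{5}$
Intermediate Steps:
$Y = \frac{127373}{233963}$ ($Y = \frac{\left(51060 - 36\right) + 203722}{467926} = \left(51024 + 203722\right) \frac{1}{467926} = 254746 \cdot \frac{1}{467926} = \frac{127373}{233963} \approx 0.54442$)
$\frac{81359}{Y} = \frac{81359}{\frac{127373}{233963}} = 81359 \cdot \frac{233963}{127373} = \frac{19034995717}{127373}$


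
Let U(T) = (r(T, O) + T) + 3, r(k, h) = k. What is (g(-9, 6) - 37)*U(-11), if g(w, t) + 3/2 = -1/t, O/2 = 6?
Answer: 2204/3 ≈ 734.67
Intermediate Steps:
O = 12 (O = 2*6 = 12)
U(T) = 3 + 2*T (U(T) = (T + T) + 3 = 2*T + 3 = 3 + 2*T)
g(w, t) = -3/2 - 1/t
(g(-9, 6) - 37)*U(-11) = ((-3/2 - 1/6) - 37)*(3 + 2*(-11)) = ((-3/2 - 1*⅙) - 37)*(3 - 22) = ((-3/2 - ⅙) - 37)*(-19) = (-5/3 - 37)*(-19) = -116/3*(-19) = 2204/3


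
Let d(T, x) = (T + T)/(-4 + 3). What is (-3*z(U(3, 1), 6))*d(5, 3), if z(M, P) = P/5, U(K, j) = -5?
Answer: 36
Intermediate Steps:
z(M, P) = P/5 (z(M, P) = P*(⅕) = P/5)
d(T, x) = -2*T (d(T, x) = (2*T)/(-1) = (2*T)*(-1) = -2*T)
(-3*z(U(3, 1), 6))*d(5, 3) = (-3*6/5)*(-2*5) = -3*6/5*(-10) = -18/5*(-10) = 36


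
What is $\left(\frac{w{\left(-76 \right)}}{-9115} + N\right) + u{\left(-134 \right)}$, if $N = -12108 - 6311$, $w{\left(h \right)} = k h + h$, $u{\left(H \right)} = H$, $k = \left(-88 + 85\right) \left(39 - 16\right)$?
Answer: $- \frac{169115763}{9115} \approx -18554.0$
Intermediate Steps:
$k = -69$ ($k = \left(-3\right) 23 = -69$)
$w{\left(h \right)} = - 68 h$ ($w{\left(h \right)} = - 69 h + h = - 68 h$)
$N = -18419$ ($N = -12108 - 6311 = -18419$)
$\left(\frac{w{\left(-76 \right)}}{-9115} + N\right) + u{\left(-134 \right)} = \left(\frac{\left(-68\right) \left(-76\right)}{-9115} - 18419\right) - 134 = \left(5168 \left(- \frac{1}{9115}\right) - 18419\right) - 134 = \left(- \frac{5168}{9115} - 18419\right) - 134 = - \frac{167894353}{9115} - 134 = - \frac{169115763}{9115}$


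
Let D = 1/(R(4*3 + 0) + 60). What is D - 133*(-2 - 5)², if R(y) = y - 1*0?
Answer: -469223/72 ≈ -6517.0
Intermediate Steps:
R(y) = y (R(y) = y + 0 = y)
D = 1/72 (D = 1/((4*3 + 0) + 60) = 1/((12 + 0) + 60) = 1/(12 + 60) = 1/72 ≈ 0.013889)
D - 133*(-2 - 5)² = 1/72 - 133*(-2 - 5)² = 1/72 - 133*(-7)² = 1/72 - 133*49 = 1/72 - 6517 = -469223/72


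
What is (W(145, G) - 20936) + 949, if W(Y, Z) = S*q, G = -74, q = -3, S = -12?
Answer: -19951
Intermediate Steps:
W(Y, Z) = 36 (W(Y, Z) = -12*(-3) = 36)
(W(145, G) - 20936) + 949 = (36 - 20936) + 949 = -20900 + 949 = -19951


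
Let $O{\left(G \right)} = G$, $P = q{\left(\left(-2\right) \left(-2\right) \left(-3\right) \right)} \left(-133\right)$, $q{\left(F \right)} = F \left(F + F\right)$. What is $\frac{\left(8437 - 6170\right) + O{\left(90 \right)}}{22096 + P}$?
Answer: $- \frac{2357}{16208} \approx -0.14542$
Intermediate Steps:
$q{\left(F \right)} = 2 F^{2}$ ($q{\left(F \right)} = F 2 F = 2 F^{2}$)
$P = -38304$ ($P = 2 \left(\left(-2\right) \left(-2\right) \left(-3\right)\right)^{2} \left(-133\right) = 2 \left(4 \left(-3\right)\right)^{2} \left(-133\right) = 2 \left(-12\right)^{2} \left(-133\right) = 2 \cdot 144 \left(-133\right) = 288 \left(-133\right) = -38304$)
$\frac{\left(8437 - 6170\right) + O{\left(90 \right)}}{22096 + P} = \frac{\left(8437 - 6170\right) + 90}{22096 - 38304} = \frac{\left(8437 - 6170\right) + 90}{-16208} = \left(2267 + 90\right) \left(- \frac{1}{16208}\right) = 2357 \left(- \frac{1}{16208}\right) = - \frac{2357}{16208}$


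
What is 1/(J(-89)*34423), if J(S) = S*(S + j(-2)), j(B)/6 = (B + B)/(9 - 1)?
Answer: 1/281855524 ≈ 3.5479e-9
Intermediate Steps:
j(B) = 3*B/2 (j(B) = 6*((B + B)/(9 - 1)) = 6*((2*B)/8) = 6*((2*B)*(⅛)) = 6*(B/4) = 3*B/2)
J(S) = S*(-3 + S) (J(S) = S*(S + (3/2)*(-2)) = S*(S - 3) = S*(-3 + S))
1/(J(-89)*34423) = 1/(-89*(-3 - 89)*34423) = (1/34423)/(-89*(-92)) = (1/34423)/8188 = (1/8188)*(1/34423) = 1/281855524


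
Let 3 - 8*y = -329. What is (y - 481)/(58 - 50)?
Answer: -879/16 ≈ -54.938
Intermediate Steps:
y = 83/2 (y = 3/8 - ⅛*(-329) = 3/8 + 329/8 = 83/2 ≈ 41.500)
(y - 481)/(58 - 50) = (83/2 - 481)/(58 - 50) = -879/2/8 = -879/2*⅛ = -879/16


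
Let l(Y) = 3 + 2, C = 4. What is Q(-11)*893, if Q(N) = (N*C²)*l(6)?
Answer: -785840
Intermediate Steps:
l(Y) = 5
Q(N) = 80*N (Q(N) = (N*4²)*5 = (N*16)*5 = (16*N)*5 = 80*N)
Q(-11)*893 = (80*(-11))*893 = -880*893 = -785840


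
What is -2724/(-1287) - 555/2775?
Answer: 4111/2145 ≈ 1.9165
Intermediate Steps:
-2724/(-1287) - 555/2775 = -2724*(-1/1287) - 555*1/2775 = 908/429 - ⅕ = 4111/2145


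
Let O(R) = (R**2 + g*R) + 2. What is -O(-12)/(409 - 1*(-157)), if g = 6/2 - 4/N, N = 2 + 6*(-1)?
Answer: -49/283 ≈ -0.17314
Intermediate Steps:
N = -4 (N = 2 - 6 = -4)
g = 4 (g = 6/2 - 4/(-4) = 6*(1/2) - 4*(-1/4) = 3 + 1 = 4)
O(R) = 2 + R**2 + 4*R (O(R) = (R**2 + 4*R) + 2 = 2 + R**2 + 4*R)
-O(-12)/(409 - 1*(-157)) = -(2 + (-12)**2 + 4*(-12))/(409 - 1*(-157)) = -(2 + 144 - 48)/(409 + 157) = -98/566 = -1*49/283 = -49/283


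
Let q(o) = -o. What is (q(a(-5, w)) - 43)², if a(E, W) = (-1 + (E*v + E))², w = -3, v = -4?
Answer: 57121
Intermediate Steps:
a(E, W) = (-1 - 3*E)² (a(E, W) = (-1 + (E*(-4) + E))² = (-1 + (-4*E + E))² = (-1 - 3*E)²)
(q(a(-5, w)) - 43)² = (-(1 + 3*(-5))² - 43)² = (-(1 - 15)² - 43)² = (-1*(-14)² - 43)² = (-1*196 - 43)² = (-196 - 43)² = (-239)² = 57121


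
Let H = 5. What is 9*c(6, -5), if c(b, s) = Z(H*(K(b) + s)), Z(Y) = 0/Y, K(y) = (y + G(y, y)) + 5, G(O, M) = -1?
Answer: 0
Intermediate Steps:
K(y) = 4 + y (K(y) = (y - 1) + 5 = (-1 + y) + 5 = 4 + y)
Z(Y) = 0
c(b, s) = 0
9*c(6, -5) = 9*0 = 0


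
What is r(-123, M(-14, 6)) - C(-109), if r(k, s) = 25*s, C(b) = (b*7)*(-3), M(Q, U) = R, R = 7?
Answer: -2114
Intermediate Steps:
M(Q, U) = 7
C(b) = -21*b (C(b) = (7*b)*(-3) = -21*b)
r(-123, M(-14, 6)) - C(-109) = 25*7 - (-21)*(-109) = 175 - 1*2289 = 175 - 2289 = -2114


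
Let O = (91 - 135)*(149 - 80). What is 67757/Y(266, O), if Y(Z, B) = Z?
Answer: 67757/266 ≈ 254.73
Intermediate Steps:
O = -3036 (O = -44*69 = -3036)
67757/Y(266, O) = 67757/266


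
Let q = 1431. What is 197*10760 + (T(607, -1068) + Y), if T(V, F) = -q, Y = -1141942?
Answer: 976347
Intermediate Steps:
T(V, F) = -1431 (T(V, F) = -1*1431 = -1431)
197*10760 + (T(607, -1068) + Y) = 197*10760 + (-1431 - 1141942) = 2119720 - 1143373 = 976347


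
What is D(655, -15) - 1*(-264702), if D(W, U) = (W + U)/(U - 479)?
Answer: 65381074/247 ≈ 2.6470e+5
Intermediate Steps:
D(W, U) = (U + W)/(-479 + U)
D(655, -15) - 1*(-264702) = (-15 + 655)/(-479 - 15) - 1*(-264702) = 640/(-494) + 264702 = -1/494*640 + 264702 = -320/247 + 264702 = 65381074/247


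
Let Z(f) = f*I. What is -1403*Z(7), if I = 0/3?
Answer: 0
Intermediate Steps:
I = 0 (I = 0*(⅓) = 0)
Z(f) = 0 (Z(f) = f*0 = 0)
-1403*Z(7) = -1403*0 = 0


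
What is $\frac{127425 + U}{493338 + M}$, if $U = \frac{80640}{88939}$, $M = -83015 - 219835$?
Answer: $\frac{3777710905}{5647270744} \approx 0.66894$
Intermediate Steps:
$M = -302850$ ($M = -83015 - 219835 = -302850$)
$U = \frac{80640}{88939}$ ($U = 80640 \cdot \frac{1}{88939} = \frac{80640}{88939} \approx 0.90669$)
$\frac{127425 + U}{493338 + M} = \frac{127425 + \frac{80640}{88939}}{493338 - 302850} = \frac{11333132715}{88939 \cdot 190488} = \frac{11333132715}{88939} \cdot \frac{1}{190488} = \frac{3777710905}{5647270744}$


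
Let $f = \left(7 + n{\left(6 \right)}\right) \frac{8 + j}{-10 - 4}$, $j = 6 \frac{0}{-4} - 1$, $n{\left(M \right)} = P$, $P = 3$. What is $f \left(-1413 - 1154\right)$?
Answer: $12835$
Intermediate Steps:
$n{\left(M \right)} = 3$
$j = -1$ ($j = 6 \cdot 0 \left(- \frac{1}{4}\right) - 1 = 6 \cdot 0 - 1 = 0 - 1 = -1$)
$f = -5$ ($f = \left(7 + 3\right) \frac{8 - 1}{-10 - 4} = 10 \frac{7}{-14} = 10 \cdot 7 \left(- \frac{1}{14}\right) = 10 \left(- \frac{1}{2}\right) = -5$)
$f \left(-1413 - 1154\right) = - 5 \left(-1413 - 1154\right) = \left(-5\right) \left(-2567\right) = 12835$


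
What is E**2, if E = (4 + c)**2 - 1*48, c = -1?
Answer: 1521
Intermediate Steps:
E = -39 (E = (4 - 1)**2 - 1*48 = 3**2 - 48 = 9 - 48 = -39)
E**2 = (-39)**2 = 1521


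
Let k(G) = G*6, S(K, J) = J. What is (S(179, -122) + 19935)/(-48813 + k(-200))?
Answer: -19813/50013 ≈ -0.39616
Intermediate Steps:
k(G) = 6*G
(S(179, -122) + 19935)/(-48813 + k(-200)) = (-122 + 19935)/(-48813 + 6*(-200)) = 19813/(-48813 - 1200) = 19813/(-50013) = 19813*(-1/50013) = -19813/50013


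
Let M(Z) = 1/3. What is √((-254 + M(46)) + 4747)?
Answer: 2*√10110/3 ≈ 67.032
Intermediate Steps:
M(Z) = ⅓
√((-254 + M(46)) + 4747) = √((-254 + ⅓) + 4747) = √(-761/3 + 4747) = √(13480/3) = 2*√10110/3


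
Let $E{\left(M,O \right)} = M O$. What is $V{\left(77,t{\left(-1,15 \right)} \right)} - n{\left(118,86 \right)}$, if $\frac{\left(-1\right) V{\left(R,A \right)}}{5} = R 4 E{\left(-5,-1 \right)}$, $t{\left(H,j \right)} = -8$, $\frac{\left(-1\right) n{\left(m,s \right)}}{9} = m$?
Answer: $-6638$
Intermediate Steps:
$n{\left(m,s \right)} = - 9 m$
$V{\left(R,A \right)} = - 100 R$ ($V{\left(R,A \right)} = - 5 R 4 \left(\left(-5\right) \left(-1\right)\right) = - 5 \cdot 4 R 5 = - 5 \cdot 20 R = - 100 R$)
$V{\left(77,t{\left(-1,15 \right)} \right)} - n{\left(118,86 \right)} = \left(-100\right) 77 - \left(-9\right) 118 = -7700 - -1062 = -7700 + 1062 = -6638$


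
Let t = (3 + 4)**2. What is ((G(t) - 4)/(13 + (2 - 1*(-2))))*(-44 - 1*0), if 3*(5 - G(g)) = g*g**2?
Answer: 5176424/51 ≈ 1.0150e+5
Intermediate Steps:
t = 49 (t = 7**2 = 49)
G(g) = 5 - g**3/3 (G(g) = 5 - g*g**2/3 = 5 - g**3/3)
((G(t) - 4)/(13 + (2 - 1*(-2))))*(-44 - 1*0) = (((5 - 1/3*49**3) - 4)/(13 + (2 - 1*(-2))))*(-44 - 1*0) = (((5 - 1/3*117649) - 4)/(13 + (2 + 2)))*(-44 + 0) = (((5 - 117649/3) - 4)/(13 + 4))*(-44) = ((-117634/3 - 4)/17)*(-44) = -117646/3*1/17*(-44) = -117646/51*(-44) = 5176424/51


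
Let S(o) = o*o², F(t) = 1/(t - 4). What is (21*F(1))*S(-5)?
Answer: 875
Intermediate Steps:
F(t) = 1/(-4 + t)
S(o) = o³
(21*F(1))*S(-5) = (21/(-4 + 1))*(-5)³ = (21/(-3))*(-125) = (21*(-⅓))*(-125) = -7*(-125) = 875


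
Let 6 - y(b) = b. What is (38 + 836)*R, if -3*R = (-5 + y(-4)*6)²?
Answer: -2643850/3 ≈ -8.8128e+5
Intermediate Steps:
y(b) = 6 - b
R = -3025/3 (R = -(-5 + (6 - 1*(-4))*6)²/3 = -(-5 + (6 + 4)*6)²/3 = -(-5 + 10*6)²/3 = -(-5 + 60)²/3 = -⅓*55² = -⅓*3025 = -3025/3 ≈ -1008.3)
(38 + 836)*R = (38 + 836)*(-3025/3) = 874*(-3025/3) = -2643850/3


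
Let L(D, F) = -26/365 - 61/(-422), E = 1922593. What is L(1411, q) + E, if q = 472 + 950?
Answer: 296137011083/154030 ≈ 1.9226e+6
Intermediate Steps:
q = 1422
L(D, F) = 11293/154030 (L(D, F) = -26*1/365 - 61*(-1/422) = -26/365 + 61/422 = 11293/154030)
L(1411, q) + E = 11293/154030 + 1922593 = 296137011083/154030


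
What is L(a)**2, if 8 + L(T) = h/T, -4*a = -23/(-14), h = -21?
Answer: 984064/529 ≈ 1860.2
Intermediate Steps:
a = -23/56 (a = -(-23)/(4*(-14)) = -(-23)*(-1)/(4*14) = -1/4*23/14 = -23/56 ≈ -0.41071)
L(T) = -8 - 21/T
L(a)**2 = (-8 - 21/(-23/56))**2 = (-8 - 21*(-56/23))**2 = (-8 + 1176/23)**2 = (992/23)**2 = 984064/529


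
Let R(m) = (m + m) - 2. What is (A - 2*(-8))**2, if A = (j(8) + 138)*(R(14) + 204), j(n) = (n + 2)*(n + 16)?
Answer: 7561345936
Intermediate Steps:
R(m) = -2 + 2*m (R(m) = 2*m - 2 = -2 + 2*m)
j(n) = (2 + n)*(16 + n)
A = 86940 (A = ((32 + 8**2 + 18*8) + 138)*((-2 + 2*14) + 204) = ((32 + 64 + 144) + 138)*((-2 + 28) + 204) = (240 + 138)*(26 + 204) = 378*230 = 86940)
(A - 2*(-8))**2 = (86940 - 2*(-8))**2 = (86940 + 16)**2 = 86956**2 = 7561345936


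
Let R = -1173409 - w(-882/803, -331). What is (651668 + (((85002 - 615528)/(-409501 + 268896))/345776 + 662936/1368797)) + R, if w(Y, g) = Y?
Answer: -13940355653329101765712927/26719000312062304840 ≈ -5.2174e+5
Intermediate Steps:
R = -942246545/803 (R = -1173409 - (-882)/803 = -1173409 - 1*(-882/803) = -1173409 + 882/803 = -942246545/803 ≈ -1.1734e+6)
(651668 + (((85002 - 615528)/(-409501 + 268896))/345776 + 662936/1368797)) + R = (651668 + (((85002 - 615528)/(-409501 + 268896))/345776 + 662936/1368797)) - 942246545/803 = (651668 + (-530526/(-140605)*(1/345776) + 662936*(1/1368797))) - 942246545/803 = (651668 + (-530526*(-1/140605)*(1/345776) + 662936/1368797)) - 942246545/803 = (651668 + ((530526/140605)*(1/345776) + 662936/1368797)) - 942246545/803 = (651668 + (265263/24308917240 + 662936/1368797)) - 942246545/803 = (651668 + 16115619450615251/33273972991360280) - 942246545/803 = 21683599546953221562291/33273972991360280 - 942246545/803 = -13940355653329101765712927/26719000312062304840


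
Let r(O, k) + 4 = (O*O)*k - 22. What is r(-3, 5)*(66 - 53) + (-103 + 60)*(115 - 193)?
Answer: 3601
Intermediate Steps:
r(O, k) = -26 + k*O² (r(O, k) = -4 + ((O*O)*k - 22) = -4 + (O²*k - 22) = -4 + (k*O² - 22) = -4 + (-22 + k*O²) = -26 + k*O²)
r(-3, 5)*(66 - 53) + (-103 + 60)*(115 - 193) = (-26 + 5*(-3)²)*(66 - 53) + (-103 + 60)*(115 - 193) = (-26 + 5*9)*13 - 43*(-78) = (-26 + 45)*13 + 3354 = 19*13 + 3354 = 247 + 3354 = 3601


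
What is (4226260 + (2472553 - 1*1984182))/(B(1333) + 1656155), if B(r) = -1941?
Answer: 4714631/1654214 ≈ 2.8501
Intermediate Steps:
(4226260 + (2472553 - 1*1984182))/(B(1333) + 1656155) = (4226260 + (2472553 - 1*1984182))/(-1941 + 1656155) = (4226260 + (2472553 - 1984182))/1654214 = (4226260 + 488371)*(1/1654214) = 4714631*(1/1654214) = 4714631/1654214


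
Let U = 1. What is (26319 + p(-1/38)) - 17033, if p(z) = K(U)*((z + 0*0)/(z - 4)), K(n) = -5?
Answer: 1420753/153 ≈ 9286.0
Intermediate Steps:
p(z) = -5*z/(-4 + z) (p(z) = -5*(z + 0*0)/(z - 4) = -5*(z + 0)/(-4 + z) = -5*z/(-4 + z))
(26319 + p(-1/38)) - 17033 = (26319 - 5*(-1/38)/(-4 - 1/38)) - 17033 = (26319 - 5*(-1/38)/(-153/38)) - 17033 = (26319 - 5*(-1/38)*(-38/153)) - 17033 = (26319 - 5/153) - 17033 = 4026802/153 - 17033 = 1420753/153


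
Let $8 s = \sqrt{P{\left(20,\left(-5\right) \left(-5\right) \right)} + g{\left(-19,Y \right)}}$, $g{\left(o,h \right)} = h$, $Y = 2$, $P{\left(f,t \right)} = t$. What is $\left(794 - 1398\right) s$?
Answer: $- \frac{453 \sqrt{3}}{2} \approx -392.31$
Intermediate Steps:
$s = \frac{3 \sqrt{3}}{8}$ ($s = \frac{\sqrt{\left(-5\right) \left(-5\right) + 2}}{8} = \frac{\sqrt{25 + 2}}{8} = \frac{\sqrt{27}}{8} = \frac{3 \sqrt{3}}{8} \approx 0.64952$)
$\left(794 - 1398\right) s = \left(794 - 1398\right) \frac{3 \sqrt{3}}{8} = - 604 \frac{3 \sqrt{3}}{8} = - \frac{453 \sqrt{3}}{2}$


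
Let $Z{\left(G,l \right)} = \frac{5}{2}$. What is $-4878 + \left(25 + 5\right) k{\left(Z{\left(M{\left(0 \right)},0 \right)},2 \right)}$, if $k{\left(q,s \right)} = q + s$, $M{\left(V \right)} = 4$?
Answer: $-4743$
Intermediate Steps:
$Z{\left(G,l \right)} = \frac{5}{2}$ ($Z{\left(G,l \right)} = 5 \cdot \frac{1}{2} = \frac{5}{2}$)
$-4878 + \left(25 + 5\right) k{\left(Z{\left(M{\left(0 \right)},0 \right)},2 \right)} = -4878 + \left(25 + 5\right) \left(\frac{5}{2} + 2\right) = -4878 + 30 \cdot \frac{9}{2} = -4878 + 135 = -4743$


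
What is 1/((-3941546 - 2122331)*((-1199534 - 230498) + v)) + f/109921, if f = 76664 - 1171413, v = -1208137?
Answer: -17513282511115500616/1758464750280054173 ≈ -9.9594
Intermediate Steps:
f = -1094749
1/((-3941546 - 2122331)*((-1199534 - 230498) + v)) + f/109921 = 1/((-3941546 - 2122331)*((-1199534 - 230498) - 1208137)) - 1094749/109921 = 1/((-6063877)*(-1430032 - 1208137)) - 1094749*1/109921 = -1/6063877/(-2638169) - 1094749/109921 = -1/6063877*(-1/2638169) - 1094749/109921 = 1/15997532321213 - 1094749/109921 = -17513282511115500616/1758464750280054173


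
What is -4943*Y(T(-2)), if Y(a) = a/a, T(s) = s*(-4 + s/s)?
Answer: -4943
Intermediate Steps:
T(s) = -3*s (T(s) = s*(-4 + 1) = s*(-3) = -3*s)
Y(a) = 1
-4943*Y(T(-2)) = -4943*1 = -4943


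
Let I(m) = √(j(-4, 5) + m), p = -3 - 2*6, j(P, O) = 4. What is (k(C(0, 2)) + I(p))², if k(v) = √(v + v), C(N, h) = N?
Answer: -11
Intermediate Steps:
p = -15 (p = -3 - 12 = -15)
k(v) = √2*√v (k(v) = √(2*v) = √2*√v)
I(m) = √(4 + m)
(k(C(0, 2)) + I(p))² = (√2*√0 + √(4 - 15))² = (√2*0 + √(-11))² = (0 + I*√11)² = (I*√11)² = -11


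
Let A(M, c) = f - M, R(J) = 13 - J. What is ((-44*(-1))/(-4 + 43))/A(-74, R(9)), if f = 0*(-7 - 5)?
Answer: 22/1443 ≈ 0.015246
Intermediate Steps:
f = 0 (f = 0*(-12) = 0)
A(M, c) = -M (A(M, c) = 0 - M = -M)
((-44*(-1))/(-4 + 43))/A(-74, R(9)) = ((-44*(-1))/(-4 + 43))/((-1*(-74))) = (44/39)/74 = (44*(1/39))*(1/74) = (44/39)*(1/74) = 22/1443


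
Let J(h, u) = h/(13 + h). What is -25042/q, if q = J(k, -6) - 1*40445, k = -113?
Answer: 2504200/4044387 ≈ 0.61918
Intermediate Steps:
q = -4044387/100 (q = -113/(13 - 113) - 1*40445 = -113/(-100) - 40445 = -113*(-1/100) - 40445 = 113/100 - 40445 = -4044387/100 ≈ -40444.)
-25042/q = -25042/(-4044387/100) = -25042*(-100/4044387) = 2504200/4044387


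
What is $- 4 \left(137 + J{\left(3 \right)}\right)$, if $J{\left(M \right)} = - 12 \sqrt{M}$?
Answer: $-548 + 48 \sqrt{3} \approx -464.86$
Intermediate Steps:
$- 4 \left(137 + J{\left(3 \right)}\right) = - 4 \left(137 - 12 \sqrt{3}\right) = -548 + 48 \sqrt{3}$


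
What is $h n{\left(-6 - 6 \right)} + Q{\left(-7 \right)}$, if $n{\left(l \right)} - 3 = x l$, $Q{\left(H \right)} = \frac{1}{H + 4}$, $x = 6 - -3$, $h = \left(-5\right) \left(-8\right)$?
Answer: $- \frac{12601}{3} \approx -4200.3$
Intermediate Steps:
$h = 40$
$x = 9$ ($x = 6 + 3 = 9$)
$Q{\left(H \right)} = \frac{1}{4 + H}$
$n{\left(l \right)} = 3 + 9 l$
$h n{\left(-6 - 6 \right)} + Q{\left(-7 \right)} = 40 \left(3 + 9 \left(-6 - 6\right)\right) + \frac{1}{4 - 7} = 40 \left(3 + 9 \left(-12\right)\right) + \frac{1}{-3} = 40 \left(3 - 108\right) - \frac{1}{3} = 40 \left(-105\right) - \frac{1}{3} = -4200 - \frac{1}{3} = - \frac{12601}{3}$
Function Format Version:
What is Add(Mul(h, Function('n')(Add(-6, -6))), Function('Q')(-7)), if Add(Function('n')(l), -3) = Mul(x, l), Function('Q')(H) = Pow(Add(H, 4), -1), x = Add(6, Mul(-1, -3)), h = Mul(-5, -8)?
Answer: Rational(-12601, 3) ≈ -4200.3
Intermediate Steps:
h = 40
x = 9 (x = Add(6, 3) = 9)
Function('Q')(H) = Pow(Add(4, H), -1)
Function('n')(l) = Add(3, Mul(9, l))
Add(Mul(h, Function('n')(Add(-6, -6))), Function('Q')(-7)) = Add(Mul(40, Add(3, Mul(9, Add(-6, -6)))), Pow(Add(4, -7), -1)) = Add(Mul(40, Add(3, Mul(9, -12))), Pow(-3, -1)) = Add(Mul(40, Add(3, -108)), Rational(-1, 3)) = Add(Mul(40, -105), Rational(-1, 3)) = Add(-4200, Rational(-1, 3)) = Rational(-12601, 3)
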